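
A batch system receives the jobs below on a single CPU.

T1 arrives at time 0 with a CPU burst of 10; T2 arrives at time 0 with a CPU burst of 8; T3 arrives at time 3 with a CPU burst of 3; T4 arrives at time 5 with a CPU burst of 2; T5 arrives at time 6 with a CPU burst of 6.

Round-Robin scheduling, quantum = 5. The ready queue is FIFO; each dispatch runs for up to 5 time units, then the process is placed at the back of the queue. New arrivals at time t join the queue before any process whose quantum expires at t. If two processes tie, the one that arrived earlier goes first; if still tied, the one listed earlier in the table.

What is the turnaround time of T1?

Gantt: | T1 0-5 | T2 5-10 | T3 10-13 | T4 13-15 | T1 15-20 | T5 20-25 | T2 25-28 | T5 28-29 |
Completion: T1=20  T2=28  T3=13  T4=15  T5=29
Turnaround (C−A): T1=20  T2=28  T3=10  T4=10  T5=23
Turnaround(T1) = completion − arrival = 20 − 0 = 20

20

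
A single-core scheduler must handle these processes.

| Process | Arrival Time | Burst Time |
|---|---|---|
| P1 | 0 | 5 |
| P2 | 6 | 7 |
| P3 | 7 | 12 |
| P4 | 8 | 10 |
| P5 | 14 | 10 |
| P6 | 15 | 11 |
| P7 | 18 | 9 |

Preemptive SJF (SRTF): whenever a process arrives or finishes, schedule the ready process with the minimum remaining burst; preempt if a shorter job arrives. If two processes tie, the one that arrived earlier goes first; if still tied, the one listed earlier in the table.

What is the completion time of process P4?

23

Gantt: | P1 0-5 | idle 5-6 | P2 6-13 | P4 13-23 | P7 23-32 | P5 32-42 | P6 42-53 | P3 53-65 |
Completion: P1=5  P2=13  P3=65  P4=23  P5=42  P6=53  P7=32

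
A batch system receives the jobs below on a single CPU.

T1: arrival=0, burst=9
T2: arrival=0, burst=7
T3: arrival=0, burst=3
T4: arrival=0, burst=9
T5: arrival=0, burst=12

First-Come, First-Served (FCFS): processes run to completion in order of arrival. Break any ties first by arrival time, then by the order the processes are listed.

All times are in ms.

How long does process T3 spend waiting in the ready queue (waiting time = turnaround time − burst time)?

16

Gantt: | T1 0-9 | T2 9-16 | T3 16-19 | T4 19-28 | T5 28-40 |
Completion: T1=9  T2=16  T3=19  T4=28  T5=40
Turnaround (C−A): T1=9  T2=16  T3=19  T4=28  T5=40
Waiting(T3) = turnaround − burst = 19 − 3 = 16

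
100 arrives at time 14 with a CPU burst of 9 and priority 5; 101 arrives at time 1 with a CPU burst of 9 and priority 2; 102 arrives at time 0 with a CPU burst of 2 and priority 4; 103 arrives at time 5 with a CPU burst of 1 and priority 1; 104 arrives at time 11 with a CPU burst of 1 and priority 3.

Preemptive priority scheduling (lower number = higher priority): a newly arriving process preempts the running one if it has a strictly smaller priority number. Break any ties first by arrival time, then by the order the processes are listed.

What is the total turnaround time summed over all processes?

Timeline: | 102 0-1 | 101 1-5 | 103 5-6 | 101 6-11 | 104 11-12 | 102 12-13 | idle 13-14 | 100 14-23 |
Completion: 100=23  101=11  102=13  103=6  104=12
Turnaround (C−A): 100=9  101=10  102=13  103=1  104=1
Turnaround = completion − arrival: 100=9, 101=10, 102=13, 103=1, 104=1
Total turnaround = 9 + 10 + 13 + 1 + 1 = 34

34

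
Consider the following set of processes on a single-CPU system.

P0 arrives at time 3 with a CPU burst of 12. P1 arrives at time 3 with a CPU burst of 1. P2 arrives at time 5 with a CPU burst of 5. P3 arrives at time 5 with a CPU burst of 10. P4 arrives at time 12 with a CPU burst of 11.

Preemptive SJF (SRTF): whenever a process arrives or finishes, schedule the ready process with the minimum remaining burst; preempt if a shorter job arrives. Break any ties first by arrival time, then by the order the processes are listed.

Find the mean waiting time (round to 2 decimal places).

Schedule: | idle 0-3 | P1 3-4 | P0 4-5 | P2 5-10 | P3 10-20 | P0 20-31 | P4 31-42 |
Completion: P0=31  P1=4  P2=10  P3=20  P4=42
Turnaround (C−A): P0=28  P1=1  P2=5  P3=15  P4=30
Waiting times: P0=16, P1=0, P2=0, P3=5, P4=19
Average waiting = (16+0+0+5+19) / 5 = 40/5 = 8.00

8.00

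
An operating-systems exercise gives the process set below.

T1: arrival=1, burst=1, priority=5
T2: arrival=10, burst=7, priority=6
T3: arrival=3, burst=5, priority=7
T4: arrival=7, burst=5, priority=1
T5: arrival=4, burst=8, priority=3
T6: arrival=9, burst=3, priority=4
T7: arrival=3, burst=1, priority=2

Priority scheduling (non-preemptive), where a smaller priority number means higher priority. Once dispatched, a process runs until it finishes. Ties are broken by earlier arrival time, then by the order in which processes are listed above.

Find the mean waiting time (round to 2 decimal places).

Schedule: | idle 0-1 | T1 1-2 | idle 2-3 | T7 3-4 | T5 4-12 | T4 12-17 | T6 17-20 | T2 20-27 | T3 27-32 |
Completion: T1=2  T2=27  T3=32  T4=17  T5=12  T6=20  T7=4
Waiting times: T1=0, T2=10, T3=24, T4=5, T5=0, T6=8, T7=0
Average waiting = (0+10+24+5+0+8+0) / 7 = 47/7 = 6.71

6.71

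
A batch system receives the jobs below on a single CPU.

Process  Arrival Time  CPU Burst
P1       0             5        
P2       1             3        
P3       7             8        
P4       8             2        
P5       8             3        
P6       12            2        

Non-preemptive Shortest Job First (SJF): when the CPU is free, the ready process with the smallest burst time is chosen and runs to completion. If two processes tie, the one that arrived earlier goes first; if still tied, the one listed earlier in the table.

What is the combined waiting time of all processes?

Schedule: | P1 0-5 | P2 5-8 | P4 8-10 | P5 10-13 | P6 13-15 | P3 15-23 |
Completion: P1=5  P2=8  P3=23  P4=10  P5=13  P6=15
Turnaround (C−A): P1=5  P2=7  P3=16  P4=2  P5=5  P6=3
Waiting = turnaround − burst: P1=0, P2=4, P3=8, P4=0, P5=2, P6=1
Total waiting = 0 + 4 + 8 + 0 + 2 + 1 = 15

15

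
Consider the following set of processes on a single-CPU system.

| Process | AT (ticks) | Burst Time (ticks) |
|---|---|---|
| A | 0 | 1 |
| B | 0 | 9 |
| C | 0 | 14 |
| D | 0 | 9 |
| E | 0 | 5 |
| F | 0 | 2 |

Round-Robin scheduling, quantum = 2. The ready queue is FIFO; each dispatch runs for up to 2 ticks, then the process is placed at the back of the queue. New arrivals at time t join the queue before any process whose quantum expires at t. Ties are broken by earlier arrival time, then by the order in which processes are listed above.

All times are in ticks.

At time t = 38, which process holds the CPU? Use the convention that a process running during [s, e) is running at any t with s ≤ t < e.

C

Timeline: | A 0-1 | B 1-3 | C 3-5 | D 5-7 | E 7-9 | F 9-11 | B 11-13 | C 13-15 | D 15-17 | E 17-19 | B 19-21 | C 21-23 | D 23-25 | E 25-26 | B 26-28 | C 28-30 | D 30-32 | B 32-33 | C 33-35 | D 35-36 | C 36-40 |
Completion: A=1  B=33  C=40  D=36  E=26  F=11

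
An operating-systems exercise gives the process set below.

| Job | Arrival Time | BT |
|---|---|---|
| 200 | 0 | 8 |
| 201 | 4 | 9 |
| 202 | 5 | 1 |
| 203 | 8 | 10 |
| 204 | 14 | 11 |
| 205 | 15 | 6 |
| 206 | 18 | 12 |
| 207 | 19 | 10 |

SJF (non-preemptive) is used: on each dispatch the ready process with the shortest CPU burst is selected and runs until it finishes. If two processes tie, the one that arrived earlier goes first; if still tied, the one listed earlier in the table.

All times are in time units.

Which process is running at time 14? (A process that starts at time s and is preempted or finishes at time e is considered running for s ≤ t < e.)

201

Timeline: | 200 0-8 | 202 8-9 | 201 9-18 | 205 18-24 | 203 24-34 | 207 34-44 | 204 44-55 | 206 55-67 |
Completion: 200=8  201=18  202=9  203=34  204=55  205=24  206=67  207=44
Turnaround (C−A): 200=8  201=14  202=4  203=26  204=41  205=9  206=49  207=25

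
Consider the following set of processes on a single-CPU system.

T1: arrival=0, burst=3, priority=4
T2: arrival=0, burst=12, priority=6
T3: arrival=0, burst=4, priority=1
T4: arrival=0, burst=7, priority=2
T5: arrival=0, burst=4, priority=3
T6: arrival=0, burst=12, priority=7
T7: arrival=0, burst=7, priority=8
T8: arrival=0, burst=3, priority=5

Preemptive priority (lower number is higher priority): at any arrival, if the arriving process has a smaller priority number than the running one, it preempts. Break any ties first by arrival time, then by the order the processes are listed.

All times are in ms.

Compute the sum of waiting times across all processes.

147

Timeline: | T3 0-4 | T4 4-11 | T5 11-15 | T1 15-18 | T8 18-21 | T2 21-33 | T6 33-45 | T7 45-52 |
Completion: T1=18  T2=33  T3=4  T4=11  T5=15  T6=45  T7=52  T8=21
Waiting = turnaround − burst: T1=15, T2=21, T3=0, T4=4, T5=11, T6=33, T7=45, T8=18
Total waiting = 15 + 21 + 0 + 4 + 11 + 33 + 45 + 18 = 147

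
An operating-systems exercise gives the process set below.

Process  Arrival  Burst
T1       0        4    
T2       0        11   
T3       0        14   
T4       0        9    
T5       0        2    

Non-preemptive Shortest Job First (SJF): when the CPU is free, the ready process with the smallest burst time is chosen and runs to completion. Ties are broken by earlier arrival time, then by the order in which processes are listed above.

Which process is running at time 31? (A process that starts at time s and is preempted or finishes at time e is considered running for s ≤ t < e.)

T3

Gantt: | T5 0-2 | T1 2-6 | T4 6-15 | T2 15-26 | T3 26-40 |
Completion: T1=6  T2=26  T3=40  T4=15  T5=2
Turnaround (C−A): T1=6  T2=26  T3=40  T4=15  T5=2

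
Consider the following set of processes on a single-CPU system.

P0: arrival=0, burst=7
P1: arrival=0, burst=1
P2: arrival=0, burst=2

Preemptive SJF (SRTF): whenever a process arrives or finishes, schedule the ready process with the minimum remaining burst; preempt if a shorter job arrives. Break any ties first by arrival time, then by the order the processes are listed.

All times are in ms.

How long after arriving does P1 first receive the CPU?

Schedule: | P1 0-1 | P2 1-3 | P0 3-10 |
Completion: P0=10  P1=1  P2=3
Response(P1) = first start − arrival = 0 − 0 = 0

0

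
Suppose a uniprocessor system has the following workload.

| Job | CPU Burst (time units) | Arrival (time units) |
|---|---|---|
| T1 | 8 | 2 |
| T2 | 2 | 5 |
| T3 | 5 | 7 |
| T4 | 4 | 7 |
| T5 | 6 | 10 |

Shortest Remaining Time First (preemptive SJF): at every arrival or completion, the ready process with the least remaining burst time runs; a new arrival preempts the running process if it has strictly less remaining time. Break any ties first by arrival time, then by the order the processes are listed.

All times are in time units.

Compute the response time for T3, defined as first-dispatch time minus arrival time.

Schedule: | idle 0-2 | T1 2-5 | T2 5-7 | T4 7-11 | T1 11-16 | T3 16-21 | T5 21-27 |
Completion: T1=16  T2=7  T3=21  T4=11  T5=27
Turnaround (C−A): T1=14  T2=2  T3=14  T4=4  T5=17
Response(T3) = first start − arrival = 16 − 7 = 9

9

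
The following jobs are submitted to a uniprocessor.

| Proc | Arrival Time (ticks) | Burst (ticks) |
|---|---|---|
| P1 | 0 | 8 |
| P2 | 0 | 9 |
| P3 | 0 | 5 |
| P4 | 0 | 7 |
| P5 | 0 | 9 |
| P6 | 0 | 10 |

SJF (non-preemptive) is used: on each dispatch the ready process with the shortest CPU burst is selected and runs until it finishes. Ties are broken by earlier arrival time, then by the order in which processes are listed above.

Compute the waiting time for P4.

5

Gantt: | P3 0-5 | P4 5-12 | P1 12-20 | P2 20-29 | P5 29-38 | P6 38-48 |
Completion: P1=20  P2=29  P3=5  P4=12  P5=38  P6=48
Waiting(P4) = turnaround − burst = 12 − 7 = 5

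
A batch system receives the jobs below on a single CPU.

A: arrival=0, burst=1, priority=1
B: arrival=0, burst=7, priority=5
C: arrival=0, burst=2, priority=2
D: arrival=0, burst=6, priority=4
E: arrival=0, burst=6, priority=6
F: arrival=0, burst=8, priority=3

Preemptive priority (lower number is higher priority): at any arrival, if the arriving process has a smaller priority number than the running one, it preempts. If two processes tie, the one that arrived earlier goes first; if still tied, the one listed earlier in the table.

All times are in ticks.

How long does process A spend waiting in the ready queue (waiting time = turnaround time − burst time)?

Gantt: | A 0-1 | C 1-3 | F 3-11 | D 11-17 | B 17-24 | E 24-30 |
Completion: A=1  B=24  C=3  D=17  E=30  F=11
Turnaround (C−A): A=1  B=24  C=3  D=17  E=30  F=11
Waiting(A) = turnaround − burst = 1 − 1 = 0

0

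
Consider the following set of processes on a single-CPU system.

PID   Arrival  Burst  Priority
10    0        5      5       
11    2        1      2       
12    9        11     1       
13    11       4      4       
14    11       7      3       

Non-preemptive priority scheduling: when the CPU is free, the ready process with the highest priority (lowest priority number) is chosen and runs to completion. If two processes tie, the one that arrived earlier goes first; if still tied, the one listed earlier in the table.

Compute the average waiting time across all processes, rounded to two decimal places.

5.60

Schedule: | 10 0-5 | 11 5-6 | idle 6-9 | 12 9-20 | 14 20-27 | 13 27-31 |
Completion: 10=5  11=6  12=20  13=31  14=27
Turnaround (C−A): 10=5  11=4  12=11  13=20  14=16
Waiting times: 10=0, 11=3, 12=0, 13=16, 14=9
Average waiting = (0+3+0+16+9) / 5 = 28/5 = 5.60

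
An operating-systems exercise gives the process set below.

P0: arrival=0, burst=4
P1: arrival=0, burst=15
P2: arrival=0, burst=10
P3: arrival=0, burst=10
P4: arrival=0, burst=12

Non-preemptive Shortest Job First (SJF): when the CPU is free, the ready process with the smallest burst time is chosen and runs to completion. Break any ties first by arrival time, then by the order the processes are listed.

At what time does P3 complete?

24

Schedule: | P0 0-4 | P2 4-14 | P3 14-24 | P4 24-36 | P1 36-51 |
Completion: P0=4  P1=51  P2=14  P3=24  P4=36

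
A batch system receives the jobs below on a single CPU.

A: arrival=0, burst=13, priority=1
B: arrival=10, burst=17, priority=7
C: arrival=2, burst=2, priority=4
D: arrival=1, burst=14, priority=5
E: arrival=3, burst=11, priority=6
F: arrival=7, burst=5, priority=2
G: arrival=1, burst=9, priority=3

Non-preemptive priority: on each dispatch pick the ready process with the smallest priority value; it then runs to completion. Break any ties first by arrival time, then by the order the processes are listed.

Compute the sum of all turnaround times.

231

Schedule: | A 0-13 | F 13-18 | G 18-27 | C 27-29 | D 29-43 | E 43-54 | B 54-71 |
Completion: A=13  B=71  C=29  D=43  E=54  F=18  G=27
Turnaround = completion − arrival: A=13, B=61, C=27, D=42, E=51, F=11, G=26
Total turnaround = 13 + 61 + 27 + 42 + 51 + 11 + 26 = 231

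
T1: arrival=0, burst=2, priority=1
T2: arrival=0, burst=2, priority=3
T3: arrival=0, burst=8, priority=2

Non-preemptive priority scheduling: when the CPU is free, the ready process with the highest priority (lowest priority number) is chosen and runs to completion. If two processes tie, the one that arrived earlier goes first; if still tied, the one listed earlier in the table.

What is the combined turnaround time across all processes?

Gantt: | T1 0-2 | T3 2-10 | T2 10-12 |
Completion: T1=2  T2=12  T3=10
Turnaround = completion − arrival: T1=2, T2=12, T3=10
Total turnaround = 2 + 12 + 10 = 24

24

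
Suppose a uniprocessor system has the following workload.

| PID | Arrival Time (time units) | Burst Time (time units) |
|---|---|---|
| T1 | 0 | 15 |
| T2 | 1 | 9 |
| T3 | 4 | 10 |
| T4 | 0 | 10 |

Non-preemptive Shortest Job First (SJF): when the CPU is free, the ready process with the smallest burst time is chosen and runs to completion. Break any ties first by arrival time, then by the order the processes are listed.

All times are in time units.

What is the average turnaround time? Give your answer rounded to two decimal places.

Gantt: | T4 0-10 | T2 10-19 | T3 19-29 | T1 29-44 |
Completion: T1=44  T2=19  T3=29  T4=10
Turnaround (C−A): T1=44  T2=18  T3=25  T4=10
Turnaround times: T1=44, T2=18, T3=25, T4=10
Average turnaround = (44+18+25+10) / 4 = 97/4 = 24.25

24.25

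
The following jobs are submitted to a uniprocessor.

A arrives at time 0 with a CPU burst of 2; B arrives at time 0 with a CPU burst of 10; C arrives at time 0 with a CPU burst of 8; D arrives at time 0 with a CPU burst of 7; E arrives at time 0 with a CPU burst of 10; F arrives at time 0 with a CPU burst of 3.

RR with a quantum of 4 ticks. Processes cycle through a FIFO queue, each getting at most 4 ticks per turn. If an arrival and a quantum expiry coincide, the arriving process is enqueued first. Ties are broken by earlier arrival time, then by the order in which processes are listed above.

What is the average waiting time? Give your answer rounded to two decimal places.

Gantt: | A 0-2 | B 2-6 | C 6-10 | D 10-14 | E 14-18 | F 18-21 | B 21-25 | C 25-29 | D 29-32 | E 32-36 | B 36-38 | E 38-40 |
Completion: A=2  B=38  C=29  D=32  E=40  F=21
Turnaround (C−A): A=2  B=38  C=29  D=32  E=40  F=21
Waiting times: A=0, B=28, C=21, D=25, E=30, F=18
Average waiting = (0+28+21+25+30+18) / 6 = 122/6 = 20.33

20.33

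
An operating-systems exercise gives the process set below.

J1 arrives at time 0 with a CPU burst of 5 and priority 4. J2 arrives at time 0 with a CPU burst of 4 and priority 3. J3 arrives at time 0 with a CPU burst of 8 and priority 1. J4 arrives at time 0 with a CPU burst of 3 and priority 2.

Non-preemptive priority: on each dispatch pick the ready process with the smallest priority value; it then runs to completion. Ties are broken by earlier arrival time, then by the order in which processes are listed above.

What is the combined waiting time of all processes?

34

Timeline: | J3 0-8 | J4 8-11 | J2 11-15 | J1 15-20 |
Completion: J1=20  J2=15  J3=8  J4=11
Turnaround (C−A): J1=20  J2=15  J3=8  J4=11
Waiting = turnaround − burst: J1=15, J2=11, J3=0, J4=8
Total waiting = 15 + 11 + 0 + 8 = 34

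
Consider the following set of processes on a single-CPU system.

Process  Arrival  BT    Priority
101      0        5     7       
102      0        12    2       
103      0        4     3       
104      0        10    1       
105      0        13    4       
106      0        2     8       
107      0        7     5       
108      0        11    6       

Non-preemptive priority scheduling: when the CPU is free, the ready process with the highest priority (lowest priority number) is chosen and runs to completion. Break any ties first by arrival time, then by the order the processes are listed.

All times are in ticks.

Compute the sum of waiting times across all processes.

Timeline: | 104 0-10 | 102 10-22 | 103 22-26 | 105 26-39 | 107 39-46 | 108 46-57 | 101 57-62 | 106 62-64 |
Completion: 101=62  102=22  103=26  104=10  105=39  106=64  107=46  108=57
Turnaround (C−A): 101=62  102=22  103=26  104=10  105=39  106=64  107=46  108=57
Waiting = turnaround − burst: 101=57, 102=10, 103=22, 104=0, 105=26, 106=62, 107=39, 108=46
Total waiting = 57 + 10 + 22 + 0 + 26 + 62 + 39 + 46 = 262

262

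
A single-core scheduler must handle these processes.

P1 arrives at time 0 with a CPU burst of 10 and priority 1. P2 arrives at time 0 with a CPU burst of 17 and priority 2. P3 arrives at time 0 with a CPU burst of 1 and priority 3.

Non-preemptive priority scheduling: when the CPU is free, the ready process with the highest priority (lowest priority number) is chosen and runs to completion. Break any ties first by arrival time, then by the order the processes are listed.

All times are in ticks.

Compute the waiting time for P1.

0

Timeline: | P1 0-10 | P2 10-27 | P3 27-28 |
Completion: P1=10  P2=27  P3=28
Waiting(P1) = turnaround − burst = 10 − 10 = 0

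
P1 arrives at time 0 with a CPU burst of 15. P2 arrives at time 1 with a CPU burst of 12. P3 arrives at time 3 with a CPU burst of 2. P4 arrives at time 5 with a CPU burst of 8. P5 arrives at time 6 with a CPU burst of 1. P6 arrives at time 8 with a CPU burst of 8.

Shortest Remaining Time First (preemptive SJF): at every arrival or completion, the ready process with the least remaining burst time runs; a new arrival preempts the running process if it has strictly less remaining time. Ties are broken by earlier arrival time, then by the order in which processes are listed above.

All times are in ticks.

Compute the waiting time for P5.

Schedule: | P1 0-1 | P2 1-3 | P3 3-5 | P4 5-6 | P5 6-7 | P4 7-14 | P6 14-22 | P2 22-32 | P1 32-46 |
Completion: P1=46  P2=32  P3=5  P4=14  P5=7  P6=22
Turnaround (C−A): P1=46  P2=31  P3=2  P4=9  P5=1  P6=14
Waiting(P5) = turnaround − burst = 1 − 1 = 0

0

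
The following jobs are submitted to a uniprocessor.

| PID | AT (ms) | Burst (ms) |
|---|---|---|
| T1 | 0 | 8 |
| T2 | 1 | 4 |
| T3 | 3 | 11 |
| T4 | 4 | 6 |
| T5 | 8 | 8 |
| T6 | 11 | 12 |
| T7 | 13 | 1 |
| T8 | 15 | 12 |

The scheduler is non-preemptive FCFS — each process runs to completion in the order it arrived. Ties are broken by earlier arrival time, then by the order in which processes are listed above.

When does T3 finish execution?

Schedule: | T1 0-8 | T2 8-12 | T3 12-23 | T4 23-29 | T5 29-37 | T6 37-49 | T7 49-50 | T8 50-62 |
Completion: T1=8  T2=12  T3=23  T4=29  T5=37  T6=49  T7=50  T8=62
Turnaround (C−A): T1=8  T2=11  T3=20  T4=25  T5=29  T6=38  T7=37  T8=47

23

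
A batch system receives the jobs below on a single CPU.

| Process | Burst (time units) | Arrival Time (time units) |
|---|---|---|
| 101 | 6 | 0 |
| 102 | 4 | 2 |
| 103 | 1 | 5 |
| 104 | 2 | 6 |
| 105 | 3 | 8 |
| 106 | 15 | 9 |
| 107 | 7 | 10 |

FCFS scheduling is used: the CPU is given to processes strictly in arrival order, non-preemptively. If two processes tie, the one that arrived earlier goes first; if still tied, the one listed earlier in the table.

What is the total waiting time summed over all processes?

Gantt: | 101 0-6 | 102 6-10 | 103 10-11 | 104 11-13 | 105 13-16 | 106 16-31 | 107 31-38 |
Completion: 101=6  102=10  103=11  104=13  105=16  106=31  107=38
Waiting = turnaround − burst: 101=0, 102=4, 103=5, 104=5, 105=5, 106=7, 107=21
Total waiting = 0 + 4 + 5 + 5 + 5 + 7 + 21 = 47

47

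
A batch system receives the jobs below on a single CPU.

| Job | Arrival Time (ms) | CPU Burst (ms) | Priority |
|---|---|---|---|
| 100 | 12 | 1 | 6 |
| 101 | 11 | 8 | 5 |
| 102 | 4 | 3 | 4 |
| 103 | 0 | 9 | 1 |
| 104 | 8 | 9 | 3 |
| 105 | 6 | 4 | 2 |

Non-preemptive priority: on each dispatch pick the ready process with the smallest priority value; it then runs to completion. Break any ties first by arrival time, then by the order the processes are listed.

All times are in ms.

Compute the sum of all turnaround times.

Schedule: | 103 0-9 | 105 9-13 | 104 13-22 | 102 22-25 | 101 25-33 | 100 33-34 |
Completion: 100=34  101=33  102=25  103=9  104=22  105=13
Turnaround (C−A): 100=22  101=22  102=21  103=9  104=14  105=7
Turnaround = completion − arrival: 100=22, 101=22, 102=21, 103=9, 104=14, 105=7
Total turnaround = 22 + 22 + 21 + 9 + 14 + 7 = 95

95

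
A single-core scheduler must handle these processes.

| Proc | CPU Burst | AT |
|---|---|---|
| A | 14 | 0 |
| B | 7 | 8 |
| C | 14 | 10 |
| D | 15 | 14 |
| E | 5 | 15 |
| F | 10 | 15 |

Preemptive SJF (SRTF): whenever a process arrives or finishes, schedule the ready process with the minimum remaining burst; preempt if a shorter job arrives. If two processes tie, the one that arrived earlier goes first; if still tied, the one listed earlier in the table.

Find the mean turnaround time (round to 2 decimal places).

24.83

Gantt: | A 0-14 | B 14-15 | E 15-20 | B 20-26 | F 26-36 | C 36-50 | D 50-65 |
Completion: A=14  B=26  C=50  D=65  E=20  F=36
Turnaround (C−A): A=14  B=18  C=40  D=51  E=5  F=21
Turnaround times: A=14, B=18, C=40, D=51, E=5, F=21
Average turnaround = (14+18+40+51+5+21) / 6 = 149/6 = 24.83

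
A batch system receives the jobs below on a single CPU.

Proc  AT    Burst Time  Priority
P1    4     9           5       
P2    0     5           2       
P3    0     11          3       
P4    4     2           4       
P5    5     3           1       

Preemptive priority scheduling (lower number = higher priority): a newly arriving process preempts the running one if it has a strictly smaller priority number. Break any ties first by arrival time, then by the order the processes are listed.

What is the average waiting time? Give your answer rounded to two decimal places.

8.00

Schedule: | P2 0-5 | P5 5-8 | P3 8-19 | P4 19-21 | P1 21-30 |
Completion: P1=30  P2=5  P3=19  P4=21  P5=8
Turnaround (C−A): P1=26  P2=5  P3=19  P4=17  P5=3
Waiting times: P1=17, P2=0, P3=8, P4=15, P5=0
Average waiting = (17+0+8+15+0) / 5 = 40/5 = 8.00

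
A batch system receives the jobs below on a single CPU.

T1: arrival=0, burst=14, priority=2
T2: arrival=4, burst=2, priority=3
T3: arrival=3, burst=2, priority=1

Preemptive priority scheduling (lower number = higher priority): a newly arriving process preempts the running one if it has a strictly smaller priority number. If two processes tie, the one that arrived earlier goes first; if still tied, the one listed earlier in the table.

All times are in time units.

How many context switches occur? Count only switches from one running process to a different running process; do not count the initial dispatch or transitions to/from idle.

3

Schedule: | T1 0-3 | T3 3-5 | T1 5-16 | T2 16-18 |
Completion: T1=16  T2=18  T3=5
Turnaround (C−A): T1=16  T2=14  T3=2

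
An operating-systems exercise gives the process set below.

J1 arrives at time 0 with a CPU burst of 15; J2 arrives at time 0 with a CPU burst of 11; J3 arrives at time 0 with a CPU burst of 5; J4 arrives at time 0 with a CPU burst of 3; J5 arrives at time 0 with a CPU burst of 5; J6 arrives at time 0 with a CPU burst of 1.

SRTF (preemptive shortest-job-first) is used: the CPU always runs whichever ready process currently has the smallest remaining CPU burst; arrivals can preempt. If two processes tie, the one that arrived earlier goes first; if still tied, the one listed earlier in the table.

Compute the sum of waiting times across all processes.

Timeline: | J6 0-1 | J4 1-4 | J3 4-9 | J5 9-14 | J2 14-25 | J1 25-40 |
Completion: J1=40  J2=25  J3=9  J4=4  J5=14  J6=1
Turnaround (C−A): J1=40  J2=25  J3=9  J4=4  J5=14  J6=1
Waiting = turnaround − burst: J1=25, J2=14, J3=4, J4=1, J5=9, J6=0
Total waiting = 25 + 14 + 4 + 1 + 9 + 0 = 53

53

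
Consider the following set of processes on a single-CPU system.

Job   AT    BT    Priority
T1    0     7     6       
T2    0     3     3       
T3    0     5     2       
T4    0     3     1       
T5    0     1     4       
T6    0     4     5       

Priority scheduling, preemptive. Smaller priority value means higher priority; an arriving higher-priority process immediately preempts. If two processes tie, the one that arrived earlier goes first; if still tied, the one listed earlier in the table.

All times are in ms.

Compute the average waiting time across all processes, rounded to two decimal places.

Gantt: | T4 0-3 | T3 3-8 | T2 8-11 | T5 11-12 | T6 12-16 | T1 16-23 |
Completion: T1=23  T2=11  T3=8  T4=3  T5=12  T6=16
Turnaround (C−A): T1=23  T2=11  T3=8  T4=3  T5=12  T6=16
Waiting times: T1=16, T2=8, T3=3, T4=0, T5=11, T6=12
Average waiting = (16+8+3+0+11+12) / 6 = 50/6 = 8.33

8.33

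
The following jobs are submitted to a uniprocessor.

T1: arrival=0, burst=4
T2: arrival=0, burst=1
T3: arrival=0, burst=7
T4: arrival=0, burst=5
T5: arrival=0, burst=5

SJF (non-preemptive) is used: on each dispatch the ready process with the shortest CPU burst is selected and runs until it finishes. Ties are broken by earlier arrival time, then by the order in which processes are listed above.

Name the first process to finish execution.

Timeline: | T2 0-1 | T1 1-5 | T4 5-10 | T5 10-15 | T3 15-22 |
Completion: T1=5  T2=1  T3=22  T4=10  T5=15
Finish order: T2 → T1 → T4 → T5 → T3

T2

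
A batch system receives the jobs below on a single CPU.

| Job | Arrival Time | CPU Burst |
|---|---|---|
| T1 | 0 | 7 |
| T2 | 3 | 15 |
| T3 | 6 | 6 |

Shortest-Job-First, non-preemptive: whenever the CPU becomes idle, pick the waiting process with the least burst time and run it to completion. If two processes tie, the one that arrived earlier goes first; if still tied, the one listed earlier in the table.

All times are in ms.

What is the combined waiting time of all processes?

11

Schedule: | T1 0-7 | T3 7-13 | T2 13-28 |
Completion: T1=7  T2=28  T3=13
Turnaround (C−A): T1=7  T2=25  T3=7
Waiting = turnaround − burst: T1=0, T2=10, T3=1
Total waiting = 0 + 10 + 1 = 11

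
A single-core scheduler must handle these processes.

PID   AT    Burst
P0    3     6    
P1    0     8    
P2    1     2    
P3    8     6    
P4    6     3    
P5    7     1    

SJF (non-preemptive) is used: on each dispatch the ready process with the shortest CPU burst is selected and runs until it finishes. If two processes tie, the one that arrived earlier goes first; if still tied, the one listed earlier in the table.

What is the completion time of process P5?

9

Gantt: | P1 0-8 | P5 8-9 | P2 9-11 | P4 11-14 | P0 14-20 | P3 20-26 |
Completion: P0=20  P1=8  P2=11  P3=26  P4=14  P5=9
Turnaround (C−A): P0=17  P1=8  P2=10  P3=18  P4=8  P5=2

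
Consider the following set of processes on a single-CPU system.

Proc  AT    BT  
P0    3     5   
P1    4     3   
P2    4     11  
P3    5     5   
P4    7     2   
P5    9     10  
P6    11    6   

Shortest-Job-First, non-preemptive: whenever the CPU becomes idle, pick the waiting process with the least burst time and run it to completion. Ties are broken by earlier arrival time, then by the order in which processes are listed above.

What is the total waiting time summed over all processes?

Schedule: | idle 0-3 | P0 3-8 | P4 8-10 | P1 10-13 | P3 13-18 | P6 18-24 | P5 24-34 | P2 34-45 |
Completion: P0=8  P1=13  P2=45  P3=18  P4=10  P5=34  P6=24
Waiting = turnaround − burst: P0=0, P1=6, P2=30, P3=8, P4=1, P5=15, P6=7
Total waiting = 0 + 6 + 30 + 8 + 1 + 15 + 7 = 67

67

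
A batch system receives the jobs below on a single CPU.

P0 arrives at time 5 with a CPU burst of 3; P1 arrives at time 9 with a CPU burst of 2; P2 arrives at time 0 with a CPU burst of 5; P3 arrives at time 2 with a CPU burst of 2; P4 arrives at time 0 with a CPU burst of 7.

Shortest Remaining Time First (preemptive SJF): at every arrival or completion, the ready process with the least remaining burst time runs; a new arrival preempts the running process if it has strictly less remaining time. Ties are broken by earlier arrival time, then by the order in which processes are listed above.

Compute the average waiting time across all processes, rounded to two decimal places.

3.40

Gantt: | P2 0-2 | P3 2-4 | P2 4-7 | P0 7-10 | P1 10-12 | P4 12-19 |
Completion: P0=10  P1=12  P2=7  P3=4  P4=19
Waiting times: P0=2, P1=1, P2=2, P3=0, P4=12
Average waiting = (2+1+2+0+12) / 5 = 17/5 = 3.40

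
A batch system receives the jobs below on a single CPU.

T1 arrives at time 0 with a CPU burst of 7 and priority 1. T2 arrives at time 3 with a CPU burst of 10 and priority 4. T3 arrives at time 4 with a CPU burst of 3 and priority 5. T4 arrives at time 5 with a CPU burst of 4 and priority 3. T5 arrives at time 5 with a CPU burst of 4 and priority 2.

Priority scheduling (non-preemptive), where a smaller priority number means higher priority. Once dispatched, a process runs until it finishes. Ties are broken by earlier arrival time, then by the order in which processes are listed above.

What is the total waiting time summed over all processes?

Schedule: | T1 0-7 | T5 7-11 | T4 11-15 | T2 15-25 | T3 25-28 |
Completion: T1=7  T2=25  T3=28  T4=15  T5=11
Waiting = turnaround − burst: T1=0, T2=12, T3=21, T4=6, T5=2
Total waiting = 0 + 12 + 21 + 6 + 2 = 41

41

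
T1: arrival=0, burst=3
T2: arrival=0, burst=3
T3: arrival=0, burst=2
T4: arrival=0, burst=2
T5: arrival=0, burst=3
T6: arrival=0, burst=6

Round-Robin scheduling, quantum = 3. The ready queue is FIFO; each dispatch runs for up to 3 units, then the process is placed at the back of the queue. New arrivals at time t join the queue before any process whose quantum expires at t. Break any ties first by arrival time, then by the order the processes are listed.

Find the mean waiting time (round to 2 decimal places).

Timeline: | T1 0-3 | T2 3-6 | T3 6-8 | T4 8-10 | T5 10-13 | T6 13-19 |
Completion: T1=3  T2=6  T3=8  T4=10  T5=13  T6=19
Waiting times: T1=0, T2=3, T3=6, T4=8, T5=10, T6=13
Average waiting = (0+3+6+8+10+13) / 6 = 40/6 = 6.67

6.67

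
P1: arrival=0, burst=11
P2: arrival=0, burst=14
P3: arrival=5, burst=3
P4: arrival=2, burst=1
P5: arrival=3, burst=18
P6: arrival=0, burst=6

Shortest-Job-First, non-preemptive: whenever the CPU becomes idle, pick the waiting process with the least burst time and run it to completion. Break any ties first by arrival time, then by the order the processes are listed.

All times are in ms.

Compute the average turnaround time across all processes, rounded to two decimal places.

20.33

Timeline: | P6 0-6 | P4 6-7 | P3 7-10 | P1 10-21 | P2 21-35 | P5 35-53 |
Completion: P1=21  P2=35  P3=10  P4=7  P5=53  P6=6
Turnaround times: P1=21, P2=35, P3=5, P4=5, P5=50, P6=6
Average turnaround = (21+35+5+5+50+6) / 6 = 122/6 = 20.33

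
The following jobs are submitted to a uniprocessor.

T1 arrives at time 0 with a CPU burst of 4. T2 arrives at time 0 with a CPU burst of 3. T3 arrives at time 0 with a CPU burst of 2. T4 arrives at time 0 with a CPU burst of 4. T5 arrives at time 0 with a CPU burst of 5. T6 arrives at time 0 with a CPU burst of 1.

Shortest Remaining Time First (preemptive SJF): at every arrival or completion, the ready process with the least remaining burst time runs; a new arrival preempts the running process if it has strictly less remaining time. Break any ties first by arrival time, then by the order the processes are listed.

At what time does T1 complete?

10

Schedule: | T6 0-1 | T3 1-3 | T2 3-6 | T1 6-10 | T4 10-14 | T5 14-19 |
Completion: T1=10  T2=6  T3=3  T4=14  T5=19  T6=1
Turnaround (C−A): T1=10  T2=6  T3=3  T4=14  T5=19  T6=1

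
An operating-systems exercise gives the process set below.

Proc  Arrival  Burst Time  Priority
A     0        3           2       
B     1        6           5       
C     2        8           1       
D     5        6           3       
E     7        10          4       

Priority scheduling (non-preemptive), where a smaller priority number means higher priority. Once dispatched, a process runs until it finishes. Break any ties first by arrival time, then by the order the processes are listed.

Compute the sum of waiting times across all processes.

43

Schedule: | A 0-3 | C 3-11 | D 11-17 | E 17-27 | B 27-33 |
Completion: A=3  B=33  C=11  D=17  E=27
Turnaround (C−A): A=3  B=32  C=9  D=12  E=20
Waiting = turnaround − burst: A=0, B=26, C=1, D=6, E=10
Total waiting = 0 + 26 + 1 + 6 + 10 = 43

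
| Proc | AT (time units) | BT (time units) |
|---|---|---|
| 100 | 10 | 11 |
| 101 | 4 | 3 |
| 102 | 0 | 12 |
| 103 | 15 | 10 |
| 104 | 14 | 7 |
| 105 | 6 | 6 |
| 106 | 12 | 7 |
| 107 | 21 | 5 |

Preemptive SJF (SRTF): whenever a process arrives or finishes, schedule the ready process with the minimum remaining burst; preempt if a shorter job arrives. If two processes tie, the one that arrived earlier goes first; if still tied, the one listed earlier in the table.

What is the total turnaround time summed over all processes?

Timeline: | 102 0-4 | 101 4-7 | 105 7-13 | 106 13-20 | 104 20-21 | 107 21-26 | 104 26-32 | 102 32-40 | 103 40-50 | 100 50-61 |
Completion: 100=61  101=7  102=40  103=50  104=32  105=13  106=20  107=26
Turnaround = completion − arrival: 100=51, 101=3, 102=40, 103=35, 104=18, 105=7, 106=8, 107=5
Total turnaround = 51 + 3 + 40 + 35 + 18 + 7 + 8 + 5 = 167

167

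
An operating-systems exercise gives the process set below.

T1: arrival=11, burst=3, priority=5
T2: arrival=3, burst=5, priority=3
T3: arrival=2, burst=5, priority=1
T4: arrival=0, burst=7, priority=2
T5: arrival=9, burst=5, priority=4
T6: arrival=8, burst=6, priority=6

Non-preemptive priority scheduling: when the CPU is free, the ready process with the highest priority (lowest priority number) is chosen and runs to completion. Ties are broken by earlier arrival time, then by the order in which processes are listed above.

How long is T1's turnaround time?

Schedule: | T4 0-7 | T3 7-12 | T2 12-17 | T5 17-22 | T1 22-25 | T6 25-31 |
Completion: T1=25  T2=17  T3=12  T4=7  T5=22  T6=31
Turnaround (C−A): T1=14  T2=14  T3=10  T4=7  T5=13  T6=23
Turnaround(T1) = completion − arrival = 25 − 11 = 14

14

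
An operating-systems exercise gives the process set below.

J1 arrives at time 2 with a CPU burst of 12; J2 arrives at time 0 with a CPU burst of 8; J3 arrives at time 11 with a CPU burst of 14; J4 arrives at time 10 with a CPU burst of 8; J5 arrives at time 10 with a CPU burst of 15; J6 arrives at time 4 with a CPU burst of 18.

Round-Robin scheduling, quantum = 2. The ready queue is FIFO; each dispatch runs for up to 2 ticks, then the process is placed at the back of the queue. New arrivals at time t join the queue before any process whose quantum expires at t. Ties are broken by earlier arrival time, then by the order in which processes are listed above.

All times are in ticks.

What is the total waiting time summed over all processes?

Timeline: | J2 0-2 | J1 2-4 | J2 4-6 | J6 6-8 | J1 8-10 | J2 10-12 | J6 12-14 | J4 14-16 | J5 16-18 | J1 18-20 | J3 20-22 | J2 22-24 | J6 24-26 | J4 26-28 | J5 28-30 | J1 30-32 | J3 32-34 | J6 34-36 | J4 36-38 | J5 38-40 | J1 40-42 | J3 42-44 | J6 44-46 | J4 46-48 | J5 48-50 | J1 50-52 | J3 52-54 | J6 54-56 | J5 56-58 | J3 58-60 | J6 60-62 | J5 62-64 | J3 64-66 | J6 66-68 | J5 68-70 | J3 70-72 | J6 72-74 | J5 74-75 |
Completion: J1=52  J2=24  J3=72  J4=48  J5=75  J6=74
Waiting = turnaround − burst: J1=38, J2=16, J3=47, J4=30, J5=50, J6=52
Total waiting = 38 + 16 + 47 + 30 + 50 + 52 = 233

233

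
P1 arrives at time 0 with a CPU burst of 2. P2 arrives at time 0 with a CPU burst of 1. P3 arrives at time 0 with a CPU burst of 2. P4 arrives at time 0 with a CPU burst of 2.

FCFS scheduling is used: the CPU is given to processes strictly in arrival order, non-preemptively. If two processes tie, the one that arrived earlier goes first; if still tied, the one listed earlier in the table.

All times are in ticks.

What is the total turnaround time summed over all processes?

Schedule: | P1 0-2 | P2 2-3 | P3 3-5 | P4 5-7 |
Completion: P1=2  P2=3  P3=5  P4=7
Turnaround (C−A): P1=2  P2=3  P3=5  P4=7
Turnaround = completion − arrival: P1=2, P2=3, P3=5, P4=7
Total turnaround = 2 + 3 + 5 + 7 = 17

17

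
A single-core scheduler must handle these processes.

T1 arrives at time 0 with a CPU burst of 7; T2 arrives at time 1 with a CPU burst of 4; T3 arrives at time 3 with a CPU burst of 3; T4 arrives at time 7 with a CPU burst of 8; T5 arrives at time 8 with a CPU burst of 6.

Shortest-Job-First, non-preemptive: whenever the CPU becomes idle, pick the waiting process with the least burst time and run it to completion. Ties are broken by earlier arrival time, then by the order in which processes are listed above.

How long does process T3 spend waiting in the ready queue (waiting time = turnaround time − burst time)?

4

Gantt: | T1 0-7 | T3 7-10 | T2 10-14 | T5 14-20 | T4 20-28 |
Completion: T1=7  T2=14  T3=10  T4=28  T5=20
Turnaround (C−A): T1=7  T2=13  T3=7  T4=21  T5=12
Waiting(T3) = turnaround − burst = 7 − 3 = 4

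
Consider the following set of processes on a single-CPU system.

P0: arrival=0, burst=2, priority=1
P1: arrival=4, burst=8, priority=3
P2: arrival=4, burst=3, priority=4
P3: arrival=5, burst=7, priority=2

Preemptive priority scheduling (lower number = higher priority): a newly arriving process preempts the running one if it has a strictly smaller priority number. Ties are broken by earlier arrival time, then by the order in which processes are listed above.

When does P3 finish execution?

12

Timeline: | P0 0-2 | idle 2-4 | P1 4-5 | P3 5-12 | P1 12-19 | P2 19-22 |
Completion: P0=2  P1=19  P2=22  P3=12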